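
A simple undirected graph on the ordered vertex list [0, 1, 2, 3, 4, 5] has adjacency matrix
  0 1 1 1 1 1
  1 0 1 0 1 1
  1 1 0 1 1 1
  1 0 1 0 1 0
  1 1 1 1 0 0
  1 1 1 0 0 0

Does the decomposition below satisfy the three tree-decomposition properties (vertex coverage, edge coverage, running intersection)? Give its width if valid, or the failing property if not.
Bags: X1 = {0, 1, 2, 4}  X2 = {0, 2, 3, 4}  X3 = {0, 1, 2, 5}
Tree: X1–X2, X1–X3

Every vertex of G appears in some bag (union = {0, 1, 2, 3, 4, 5}); every edge is covered by a bag; and for each vertex v the set of bags containing v is connected in the bag tree. The decomposition is therefore valid. The largest bag has 4 vertices, so the width is 3.

Yes; width 3.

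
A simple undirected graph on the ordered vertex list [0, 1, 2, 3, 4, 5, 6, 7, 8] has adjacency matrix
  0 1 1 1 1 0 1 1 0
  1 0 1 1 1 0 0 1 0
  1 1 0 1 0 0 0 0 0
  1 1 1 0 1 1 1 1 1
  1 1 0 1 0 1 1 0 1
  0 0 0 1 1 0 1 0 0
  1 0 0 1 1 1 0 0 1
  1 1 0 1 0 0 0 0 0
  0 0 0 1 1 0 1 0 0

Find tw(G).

3

A width-3 tree decomposition is:
Bags: B1 = {0, 1, 3, 4}  B2 = {0, 3, 4, 6}  B3 = {3, 4, 6, 8}  B4 = {0, 1, 2, 3}  B5 = {0, 1, 3, 7}  B6 = {3, 4, 5, 6}
Tree: B1–B2, B2–B3, B1–B4, B1–B5, B3–B6
Each bag holds 4 vertices, so the decomposition has width 3, which upper-bounds the treewidth. For the lower bound, the 4 vertices {0, 1, 2, 3} are pairwise adjacent, and any tree decomposition puts a clique entirely inside one bag — forcing width ≥ 3. The upper and lower bounds meet at 3, so that is the treewidth.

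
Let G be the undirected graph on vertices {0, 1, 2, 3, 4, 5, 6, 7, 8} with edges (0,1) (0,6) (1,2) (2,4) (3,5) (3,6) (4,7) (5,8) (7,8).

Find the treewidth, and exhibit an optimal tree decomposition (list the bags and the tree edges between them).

Every bag has size at most 3, so the width is 3 − 1 = 2 and tw(G) ≤ 2. For the lower bound, G contains the cycle 7–4–2–1–0–6–3–5–8–7, so G is not a forest; only forests have treewidth ≤ 1, hence tw(G) ≥ 2. The upper and lower bounds meet at 2, so that is the treewidth.

Treewidth 2.
One optimal decomposition is:
Bags: B1 = {2, 4, 7}  B2 = {1, 2, 7}  B3 = {0, 1, 7}  B4 = {0, 6, 7}  B5 = {3, 6, 7}  B6 = {3, 5, 7}  B7 = {5, 7, 8}
Tree: B1–B2, B2–B3, B3–B4, B4–B5, B5–B6, B6–B7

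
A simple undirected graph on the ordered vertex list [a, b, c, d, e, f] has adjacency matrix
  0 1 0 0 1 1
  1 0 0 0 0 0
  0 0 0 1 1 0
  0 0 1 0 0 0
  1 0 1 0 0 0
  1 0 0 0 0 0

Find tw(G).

1

A width-1 tree decomposition is:
Bags: B1 = {a, e}  B2 = {c, e}  B3 = {a, b}  B4 = {c, d}  B5 = {a, f}
Tree: B1–B2, B1–B3, B2–B4, B3–B5
The largest bag has 2 vertices, giving width 1; this decomposition certifies tw(G) ≤ 1. G has an edge, so its treewidth is at least 1. The upper and lower bounds meet at 1, so that is the treewidth.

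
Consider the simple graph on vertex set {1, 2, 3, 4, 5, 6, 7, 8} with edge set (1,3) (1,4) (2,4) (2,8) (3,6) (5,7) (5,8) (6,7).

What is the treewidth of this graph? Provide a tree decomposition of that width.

Every bag has size at most 3, so the width is 3 − 1 = 2 and tw(G) ≤ 2. Since 2–8–5–7–6–3–1–4–2 is a cycle in G, G is not acyclic. Forests are exactly the graphs of treewidth ≤ 1, so tw(G) ≥ 2. The upper and lower bounds meet at 2, so that is the treewidth.

Treewidth 2.
One optimal decomposition is:
Bags: B1 = {2, 5, 8}  B2 = {2, 5, 7}  B3 = {2, 6, 7}  B4 = {2, 3, 6}  B5 = {1, 2, 3}  B6 = {1, 2, 4}
Tree: B1–B2, B2–B3, B3–B4, B4–B5, B5–B6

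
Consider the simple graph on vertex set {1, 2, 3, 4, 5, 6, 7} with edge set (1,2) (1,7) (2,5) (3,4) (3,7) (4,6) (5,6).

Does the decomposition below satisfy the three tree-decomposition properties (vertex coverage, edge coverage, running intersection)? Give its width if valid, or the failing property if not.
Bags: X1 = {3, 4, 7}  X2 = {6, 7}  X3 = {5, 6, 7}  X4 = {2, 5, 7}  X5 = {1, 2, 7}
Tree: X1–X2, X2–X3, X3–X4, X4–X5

No — edge (4,6) lies in no bag.

A tree decomposition must satisfy three properties: every vertex lies in some bag; for every edge, both endpoints lie together in some bag; and for every vertex, the bags containing it form a connected subtree. Here edge (4,6) lies in no bag, so the decomposition is invalid.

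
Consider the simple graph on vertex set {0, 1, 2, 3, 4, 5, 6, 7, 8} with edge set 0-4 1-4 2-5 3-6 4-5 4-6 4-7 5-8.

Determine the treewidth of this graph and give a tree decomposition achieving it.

The largest bag has 2 vertices, giving width 1; this decomposition certifies tw(G) ≤ 1. Since G has at least one edge (e.g. 0–4), it is not an edgeless graph, so tw(G) ≥ 1. Hence tw(G) = 1 exactly.

Treewidth 1.
One optimal decomposition is:
Bags: B1 = {0, 4}  B2 = {4, 5}  B3 = {4, 6}  B4 = {5, 8}  B5 = {4, 7}  B6 = {2, 5}  B7 = {3, 6}  B8 = {1, 4}
Tree: B1–B2, B2–B3, B2–B4, B2–B5, B2–B6, B3–B7, B5–B8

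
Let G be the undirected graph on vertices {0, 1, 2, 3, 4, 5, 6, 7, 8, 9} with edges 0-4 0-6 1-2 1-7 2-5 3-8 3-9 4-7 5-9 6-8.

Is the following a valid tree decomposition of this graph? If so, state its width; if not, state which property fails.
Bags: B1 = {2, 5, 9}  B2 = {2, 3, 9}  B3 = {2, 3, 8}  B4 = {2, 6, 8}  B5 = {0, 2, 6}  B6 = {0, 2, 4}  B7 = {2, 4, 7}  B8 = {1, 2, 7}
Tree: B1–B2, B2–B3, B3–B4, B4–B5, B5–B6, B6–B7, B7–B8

Yes; width 2.

Checking the three conditions: (i) the bags cover all of {0, 1, 2, 3, 4, 5, 6, 7, 8, 9}; (ii) for each edge, some bag contains both endpoints; (iii) the bags containing any fixed vertex form a subtree. All hold, so the decomposition is valid with width 3 − 1 = 2.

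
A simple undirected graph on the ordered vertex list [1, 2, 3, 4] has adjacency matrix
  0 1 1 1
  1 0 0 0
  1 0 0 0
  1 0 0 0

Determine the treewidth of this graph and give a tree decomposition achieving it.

The largest bag has 2 vertices, giving width 1; this decomposition certifies tw(G) ≤ 1. Since G has at least one edge (e.g. 1–4), it is not an edgeless graph, so tw(G) ≥ 1. Hence tw(G) = 1 exactly.

Treewidth 1.
Bags: B1 = {1, 4}  B2 = {1, 3}  B3 = {1, 2}
Tree: B1–B2, B1–B3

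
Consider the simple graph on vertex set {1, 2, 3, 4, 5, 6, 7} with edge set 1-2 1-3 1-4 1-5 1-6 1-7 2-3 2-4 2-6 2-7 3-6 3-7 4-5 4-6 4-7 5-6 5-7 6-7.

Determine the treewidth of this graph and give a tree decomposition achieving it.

Treewidth 4.
One optimal decomposition is:
Bags: B1 = {1, 2, 3, 6, 7}  B2 = {1, 2, 4, 6, 7}  B3 = {1, 4, 5, 6, 7}
Tree: B1–B2, B2–B3

The largest bag has 5 vertices, giving width 4; this decomposition certifies tw(G) ≤ 4. For the lower bound, the 5 vertices {1, 2, 3, 6, 7} are pairwise adjacent, and any tree decomposition puts a clique entirely inside one bag — forcing width ≥ 4. Therefore the treewidth is 4.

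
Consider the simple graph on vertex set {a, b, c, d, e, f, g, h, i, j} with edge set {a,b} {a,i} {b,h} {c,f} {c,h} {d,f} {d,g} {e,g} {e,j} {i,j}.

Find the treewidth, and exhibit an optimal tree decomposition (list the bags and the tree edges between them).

Treewidth 2.
One such decomposition:
Bags: B1 = {a, b, i}  B2 = {b, h, i}  B3 = {c, h, i}  B4 = {c, f, i}  B5 = {d, f, i}  B6 = {d, g, i}  B7 = {e, g, i}  B8 = {e, i, j}
Tree: B1–B2, B2–B3, B3–B4, B4–B5, B5–B6, B6–B7, B7–B8

The largest bag has 3 vertices, giving width 2; this decomposition certifies tw(G) ≤ 2. Since i–a–b–h–c–f–d–g–e–j–i is a cycle in G, G is not acyclic. Forests are exactly the graphs of treewidth ≤ 1, so tw(G) ≥ 2. Combining the bounds, tw(G) = 2.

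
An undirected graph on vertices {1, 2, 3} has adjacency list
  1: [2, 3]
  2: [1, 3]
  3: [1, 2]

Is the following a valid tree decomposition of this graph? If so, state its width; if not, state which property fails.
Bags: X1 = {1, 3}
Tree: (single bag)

No — vertex 2 appears in no bag.

A tree decomposition must satisfy three properties: every vertex lies in some bag; for every edge, both endpoints lie together in some bag; and for every vertex, the bags containing it form a connected subtree. Here vertex 2 appears in no bag, so the decomposition is invalid.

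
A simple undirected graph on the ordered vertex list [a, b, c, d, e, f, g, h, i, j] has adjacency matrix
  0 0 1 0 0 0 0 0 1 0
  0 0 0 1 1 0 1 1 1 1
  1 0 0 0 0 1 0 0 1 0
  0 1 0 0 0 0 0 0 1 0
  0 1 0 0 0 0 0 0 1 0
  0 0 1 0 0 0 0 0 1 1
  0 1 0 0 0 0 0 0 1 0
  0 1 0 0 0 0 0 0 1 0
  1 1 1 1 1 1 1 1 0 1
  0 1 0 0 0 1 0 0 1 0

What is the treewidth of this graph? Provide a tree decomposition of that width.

Treewidth 2.
Bags: B1 = {b, h, i}  B2 = {b, i, j}  B3 = {f, i, j}  B4 = {c, f, i}  B5 = {b, g, i}  B6 = {a, c, i}  B7 = {b, d, i}  B8 = {b, e, i}
Tree: B1–B2, B2–B3, B3–B4, B1–B5, B4–B6, B5–B7, B1–B8

Every bag has size at most 3, so the width is 3 − 1 = 2 and tw(G) ≤ 2. For the lower bound, the 3 vertices {a, c, i} are pairwise adjacent, and any tree decomposition puts a clique entirely inside one bag — forcing width ≥ 2. Hence tw(G) = 2 exactly.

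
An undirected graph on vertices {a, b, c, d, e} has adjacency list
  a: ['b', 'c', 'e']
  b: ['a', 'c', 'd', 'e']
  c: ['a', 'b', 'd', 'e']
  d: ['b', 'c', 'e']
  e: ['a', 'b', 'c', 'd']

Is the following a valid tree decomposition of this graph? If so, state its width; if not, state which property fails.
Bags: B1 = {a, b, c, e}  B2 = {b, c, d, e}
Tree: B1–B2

Every vertex of G appears in some bag (union = {a, b, c, d, e}); every edge is covered by a bag; and for each vertex v the set of bags containing v is connected in the bag tree. The decomposition is therefore valid. The largest bag has 4 vertices, so the width is 3.

Yes; width 3.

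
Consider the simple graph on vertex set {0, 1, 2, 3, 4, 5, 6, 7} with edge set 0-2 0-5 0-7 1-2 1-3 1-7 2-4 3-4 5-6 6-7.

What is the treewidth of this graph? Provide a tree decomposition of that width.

The largest bag has 3 vertices, giving width 2; this decomposition certifies tw(G) ≤ 2. For the lower bound, G contains the cycle 6–5–0–7–6, so G is not a forest; only forests have treewidth ≤ 1, hence tw(G) ≥ 2. Therefore the treewidth is 2.

Treewidth 2.
One such decomposition:
Bags: B1 = {5, 6, 7}  B2 = {0, 5, 7}  B3 = {0, 1, 7}  B4 = {0, 1, 2}  B5 = {1, 2, 3}  B6 = {2, 3, 4}
Tree: B1–B2, B2–B3, B3–B4, B4–B5, B5–B6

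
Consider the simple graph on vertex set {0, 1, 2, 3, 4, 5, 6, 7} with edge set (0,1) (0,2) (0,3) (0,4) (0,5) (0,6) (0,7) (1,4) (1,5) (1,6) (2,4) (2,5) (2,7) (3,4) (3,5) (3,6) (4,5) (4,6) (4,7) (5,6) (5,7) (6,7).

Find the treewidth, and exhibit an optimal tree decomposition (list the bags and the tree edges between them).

Treewidth 4.
One such decomposition:
Bags: B1 = {0, 3, 4, 5, 6}  B2 = {0, 4, 5, 6, 7}  B3 = {0, 1, 4, 5, 6}  B4 = {0, 2, 4, 5, 7}
Tree: B1–B2, B2–B3, B2–B4

The largest bag has 5 vertices, giving width 4; this decomposition certifies tw(G) ≤ 4. Conversely, {0, 2, 4, 5, 7} is a clique of size 5, and the vertices of any clique must share a bag in every tree decomposition; so some bag has ≥ 5 vertices and tw(G) ≥ 4. Hence tw(G) = 4 exactly.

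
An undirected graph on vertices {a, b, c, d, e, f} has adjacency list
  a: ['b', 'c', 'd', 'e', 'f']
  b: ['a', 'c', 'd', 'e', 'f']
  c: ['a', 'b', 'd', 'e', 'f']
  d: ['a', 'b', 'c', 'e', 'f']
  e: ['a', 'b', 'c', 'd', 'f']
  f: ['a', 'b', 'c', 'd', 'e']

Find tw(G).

A width-5 tree decomposition is:
Bags: B1 = {a, b, c, d, e, f}
Tree: (single bag)
With just one bag of size 6, the width is 6 − 1 = 5, so tw(G) ≤ 5. For the lower bound, the 6 vertices {a, b, c, d, e, f} are pairwise adjacent, and any tree decomposition puts a clique entirely inside one bag — forcing width ≥ 5. The upper and lower bounds meet at 5, so that is the treewidth.

5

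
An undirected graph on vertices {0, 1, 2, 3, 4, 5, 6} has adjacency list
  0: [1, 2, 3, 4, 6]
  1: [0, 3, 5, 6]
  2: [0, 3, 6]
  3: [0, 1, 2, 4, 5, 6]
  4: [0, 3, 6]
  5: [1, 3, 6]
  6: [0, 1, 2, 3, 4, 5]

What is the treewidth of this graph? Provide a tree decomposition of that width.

Each bag holds 4 vertices, so the decomposition has width 3, which upper-bounds the treewidth. Conversely, {0, 1, 3, 6} is a clique of size 4, and the vertices of any clique must share a bag in every tree decomposition; so some bag has ≥ 4 vertices and tw(G) ≥ 3. Hence tw(G) = 3 exactly.

Treewidth 3.
Bags: B1 = {1, 3, 5, 6}  B2 = {0, 1, 3, 6}  B3 = {0, 2, 3, 6}  B4 = {0, 3, 4, 6}
Tree: B1–B2, B2–B3, B2–B4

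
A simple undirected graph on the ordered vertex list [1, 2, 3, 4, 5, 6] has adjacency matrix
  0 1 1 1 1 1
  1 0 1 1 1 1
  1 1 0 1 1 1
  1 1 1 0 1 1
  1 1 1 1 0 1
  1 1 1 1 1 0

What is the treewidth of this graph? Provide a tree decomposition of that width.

With just one bag of size 6, the width is 6 − 1 = 5, so tw(G) ≤ 5. Conversely, {1, 2, 3, 4, 5, 6} is a clique of size 6, and the vertices of any clique must share a bag in every tree decomposition; so some bag has ≥ 6 vertices and tw(G) ≥ 5. The upper and lower bounds meet at 5, so that is the treewidth.

Treewidth 5.
One such decomposition:
Bags: B1 = {1, 2, 3, 4, 5, 6}
Tree: (single bag)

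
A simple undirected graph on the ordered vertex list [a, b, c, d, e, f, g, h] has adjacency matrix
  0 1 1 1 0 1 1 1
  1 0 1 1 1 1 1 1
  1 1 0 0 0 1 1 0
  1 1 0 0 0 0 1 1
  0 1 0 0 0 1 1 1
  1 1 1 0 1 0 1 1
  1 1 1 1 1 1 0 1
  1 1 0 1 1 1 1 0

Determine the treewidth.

4

A width-4 tree decomposition is:
Bags: B1 = {a, b, c, f, g}  B2 = {a, b, f, g, h}  B3 = {b, e, f, g, h}  B4 = {a, b, d, g, h}
Tree: B1–B2, B2–B3, B2–B4
The largest bag has 5 vertices, giving width 4; this decomposition certifies tw(G) ≤ 4. On the other hand G contains the 5-clique {a, b, d, g, h}. A clique must lie in a single bag of any decomposition, so no decomposition can have width below 4. Combining the bounds, tw(G) = 4.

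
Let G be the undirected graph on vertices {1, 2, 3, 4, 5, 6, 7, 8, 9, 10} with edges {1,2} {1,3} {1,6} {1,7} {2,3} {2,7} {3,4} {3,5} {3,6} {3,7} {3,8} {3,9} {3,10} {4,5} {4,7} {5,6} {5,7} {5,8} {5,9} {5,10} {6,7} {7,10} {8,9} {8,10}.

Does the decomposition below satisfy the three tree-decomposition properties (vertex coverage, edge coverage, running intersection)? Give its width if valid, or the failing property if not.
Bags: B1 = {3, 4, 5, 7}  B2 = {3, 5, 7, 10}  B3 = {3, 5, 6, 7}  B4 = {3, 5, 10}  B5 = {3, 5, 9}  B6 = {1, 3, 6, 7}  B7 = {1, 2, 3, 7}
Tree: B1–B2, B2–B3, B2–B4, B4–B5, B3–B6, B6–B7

A tree decomposition must satisfy three properties: every vertex lies in some bag; for every edge, both endpoints lie together in some bag; and for every vertex, the bags containing it form a connected subtree. Here vertex 8 appears in no bag, so the decomposition is invalid.

No — vertex 8 appears in no bag.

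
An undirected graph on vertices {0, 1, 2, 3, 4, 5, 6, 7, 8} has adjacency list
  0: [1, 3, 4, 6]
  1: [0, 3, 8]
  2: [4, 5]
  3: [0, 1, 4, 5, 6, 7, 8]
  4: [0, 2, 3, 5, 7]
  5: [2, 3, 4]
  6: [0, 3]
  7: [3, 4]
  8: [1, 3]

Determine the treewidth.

2

A width-2 tree decomposition is:
Bags: B1 = {0, 3, 4}  B2 = {0, 1, 3}  B3 = {1, 3, 8}  B4 = {3, 4, 5}  B5 = {3, 4, 7}  B6 = {0, 3, 6}  B7 = {2, 4, 5}
Tree: B1–B2, B2–B3, B1–B4, B4–B5, B2–B6, B4–B7
Each bag holds 3 vertices, so the decomposition has width 2, which upper-bounds the treewidth. On the other hand G contains the 3-clique {2, 4, 5}. A clique must lie in a single bag of any decomposition, so no decomposition can have width below 2. The upper and lower bounds meet at 2, so that is the treewidth.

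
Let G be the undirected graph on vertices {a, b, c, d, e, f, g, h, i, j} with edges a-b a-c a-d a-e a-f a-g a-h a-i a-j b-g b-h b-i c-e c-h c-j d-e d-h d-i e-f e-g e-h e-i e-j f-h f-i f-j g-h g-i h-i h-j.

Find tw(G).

4

A width-4 tree decomposition is:
Bags: B1 = {a, e, g, h, i}  B2 = {a, e, f, h, i}  B3 = {a, e, f, h, j}  B4 = {a, d, e, h, i}  B5 = {a, b, g, h, i}  B6 = {a, c, e, h, j}
Tree: B1–B2, B2–B3, B2–B4, B1–B5, B3–B6
The largest bag has 5 vertices, giving width 4; this decomposition certifies tw(G) ≤ 4. For the lower bound, the 5 vertices {a, c, e, h, j} are pairwise adjacent, and any tree decomposition puts a clique entirely inside one bag — forcing width ≥ 4. Combining the bounds, tw(G) = 4.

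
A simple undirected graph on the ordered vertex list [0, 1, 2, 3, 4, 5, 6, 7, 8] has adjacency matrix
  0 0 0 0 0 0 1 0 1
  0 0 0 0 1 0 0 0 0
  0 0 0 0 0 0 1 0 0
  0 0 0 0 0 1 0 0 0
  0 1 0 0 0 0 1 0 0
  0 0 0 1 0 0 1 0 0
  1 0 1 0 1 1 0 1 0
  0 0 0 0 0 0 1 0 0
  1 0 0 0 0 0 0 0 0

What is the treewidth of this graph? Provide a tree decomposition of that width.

Treewidth 1.
One optimal decomposition is:
Bags: B1 = {0, 8}  B2 = {0, 6}  B3 = {4, 6}  B4 = {2, 6}  B5 = {6, 7}  B6 = {5, 6}  B7 = {3, 5}  B8 = {1, 4}
Tree: B1–B2, B2–B3, B2–B4, B2–B5, B5–B6, B6–B7, B3–B8

Each bag holds 2 vertices, so the decomposition has width 1, which upper-bounds the treewidth. G has an edge, so its treewidth is at least 1. Hence tw(G) = 1 exactly.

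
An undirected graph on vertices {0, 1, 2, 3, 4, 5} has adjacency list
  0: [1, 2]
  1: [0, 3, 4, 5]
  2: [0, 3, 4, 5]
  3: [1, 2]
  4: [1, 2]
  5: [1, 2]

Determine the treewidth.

A width-2 tree decomposition is:
Bags: B1 = {1, 2, 5}  B2 = {1, 2, 3}  B3 = {1, 2, 4}  B4 = {0, 1, 2}
Tree: B1–B2, B2–B3, B3–B4
Each bag holds 3 vertices, so the decomposition has width 2, which upper-bounds the treewidth. For the lower bound, G contains the cycle 1–5–2–3–1, so G is not a forest; only forests have treewidth ≤ 1, hence tw(G) ≥ 2. The upper and lower bounds meet at 2, so that is the treewidth.

2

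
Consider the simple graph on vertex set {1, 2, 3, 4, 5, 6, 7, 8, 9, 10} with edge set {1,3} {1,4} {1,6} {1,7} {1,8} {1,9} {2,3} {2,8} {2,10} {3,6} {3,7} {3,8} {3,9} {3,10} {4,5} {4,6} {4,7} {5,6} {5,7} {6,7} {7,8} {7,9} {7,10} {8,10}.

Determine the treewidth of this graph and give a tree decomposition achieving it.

The largest bag has 4 vertices, giving width 3; this decomposition certifies tw(G) ≤ 3. Conversely, {2, 3, 8, 10} is a clique of size 4, and the vertices of any clique must share a bag in every tree decomposition; so some bag has ≥ 4 vertices and tw(G) ≥ 3. Hence tw(G) = 3 exactly.

Treewidth 3.
Bags: B1 = {1, 3, 7, 8}  B2 = {1, 3, 6, 7}  B3 = {3, 7, 8, 10}  B4 = {1, 3, 7, 9}  B5 = {2, 3, 8, 10}  B6 = {1, 4, 6, 7}  B7 = {4, 5, 6, 7}
Tree: B1–B2, B1–B3, B1–B4, B3–B5, B2–B6, B6–B7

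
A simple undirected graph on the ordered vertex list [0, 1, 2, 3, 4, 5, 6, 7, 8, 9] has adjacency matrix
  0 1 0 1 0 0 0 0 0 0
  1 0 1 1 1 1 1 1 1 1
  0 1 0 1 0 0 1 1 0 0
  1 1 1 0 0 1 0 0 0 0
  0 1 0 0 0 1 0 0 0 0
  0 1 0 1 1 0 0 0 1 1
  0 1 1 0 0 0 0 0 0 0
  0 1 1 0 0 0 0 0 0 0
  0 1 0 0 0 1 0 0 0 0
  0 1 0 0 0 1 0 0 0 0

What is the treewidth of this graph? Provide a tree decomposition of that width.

Treewidth 2.
Bags: B1 = {1, 3, 5}  B2 = {1, 5, 8}  B3 = {1, 2, 3}  B4 = {1, 4, 5}  B5 = {1, 5, 9}  B6 = {1, 2, 7}  B7 = {0, 1, 3}  B8 = {1, 2, 6}
Tree: B1–B2, B1–B3, B2–B4, B4–B5, B3–B6, B3–B7, B6–B8

Each bag holds 3 vertices, so the decomposition has width 2, which upper-bounds the treewidth. On the other hand G contains the 3-clique {0, 1, 3}. A clique must lie in a single bag of any decomposition, so no decomposition can have width below 2. Combining the bounds, tw(G) = 2.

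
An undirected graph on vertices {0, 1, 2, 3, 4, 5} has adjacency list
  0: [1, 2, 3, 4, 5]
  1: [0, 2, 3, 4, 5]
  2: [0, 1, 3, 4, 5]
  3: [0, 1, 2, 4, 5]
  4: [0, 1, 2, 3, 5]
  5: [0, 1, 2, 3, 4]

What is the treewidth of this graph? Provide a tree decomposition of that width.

With just one bag of size 6, the width is 6 − 1 = 5, so tw(G) ≤ 5. For the lower bound, the 6 vertices {0, 1, 2, 3, 4, 5} are pairwise adjacent, and any tree decomposition puts a clique entirely inside one bag — forcing width ≥ 5. Therefore the treewidth is 5.

Treewidth 5.
One optimal decomposition is:
Bags: B1 = {0, 1, 2, 3, 4, 5}
Tree: (single bag)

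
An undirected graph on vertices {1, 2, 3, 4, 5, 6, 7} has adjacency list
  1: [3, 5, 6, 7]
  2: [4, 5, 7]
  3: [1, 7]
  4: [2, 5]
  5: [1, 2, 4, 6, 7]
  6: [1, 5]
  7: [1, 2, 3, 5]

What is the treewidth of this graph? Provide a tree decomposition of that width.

Treewidth 2.
Bags: B1 = {1, 5, 7}  B2 = {2, 5, 7}  B3 = {2, 4, 5}  B4 = {1, 3, 7}  B5 = {1, 5, 6}
Tree: B1–B2, B2–B3, B1–B4, B1–B5

Every bag has size at most 3, so the width is 3 − 1 = 2 and tw(G) ≤ 2. On the other hand G contains the 3-clique {1, 3, 7}. A clique must lie in a single bag of any decomposition, so no decomposition can have width below 2. Hence tw(G) = 2 exactly.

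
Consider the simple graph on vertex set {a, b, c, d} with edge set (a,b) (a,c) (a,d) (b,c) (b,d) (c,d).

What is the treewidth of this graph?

A width-3 tree decomposition is:
Bags: B1 = {a, b, c, d}
Tree: (single bag)
With just one bag of size 4, the width is 4 − 1 = 3, so tw(G) ≤ 3. For the lower bound, the 4 vertices {a, b, c, d} are pairwise adjacent, and any tree decomposition puts a clique entirely inside one bag — forcing width ≥ 3. Combining the bounds, tw(G) = 3.

3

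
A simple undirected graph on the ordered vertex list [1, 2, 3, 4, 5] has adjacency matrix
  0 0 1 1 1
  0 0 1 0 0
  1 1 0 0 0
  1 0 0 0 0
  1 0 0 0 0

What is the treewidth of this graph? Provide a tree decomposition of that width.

Each bag holds 2 vertices, so the decomposition has width 1, which upper-bounds the treewidth. Any graph with an edge has treewidth ≥ 1, and G has the edge 3–1. Hence tw(G) = 1 exactly.

Treewidth 1.
One such decomposition:
Bags: B1 = {1, 3}  B2 = {2, 3}  B3 = {1, 4}  B4 = {1, 5}
Tree: B1–B2, B1–B3, B1–B4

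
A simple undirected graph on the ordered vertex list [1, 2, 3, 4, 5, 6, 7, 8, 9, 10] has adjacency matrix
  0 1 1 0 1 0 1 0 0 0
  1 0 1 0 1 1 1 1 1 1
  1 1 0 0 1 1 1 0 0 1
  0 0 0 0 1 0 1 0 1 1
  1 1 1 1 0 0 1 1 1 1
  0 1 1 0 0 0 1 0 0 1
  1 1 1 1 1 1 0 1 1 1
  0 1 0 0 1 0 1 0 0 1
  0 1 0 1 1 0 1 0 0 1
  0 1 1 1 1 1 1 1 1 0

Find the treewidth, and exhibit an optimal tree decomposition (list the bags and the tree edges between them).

Every bag has size at most 5, so the width is 5 − 1 = 4 and tw(G) ≤ 4. Conversely, {1, 2, 3, 5, 7} is a clique of size 5, and the vertices of any clique must share a bag in every tree decomposition; so some bag has ≥ 5 vertices and tw(G) ≥ 4. The upper and lower bounds meet at 4, so that is the treewidth.

Treewidth 4.
One optimal decomposition is:
Bags: B1 = {2, 5, 7, 9, 10}  B2 = {2, 3, 5, 7, 10}  B3 = {4, 5, 7, 9, 10}  B4 = {2, 3, 6, 7, 10}  B5 = {2, 5, 7, 8, 10}  B6 = {1, 2, 3, 5, 7}
Tree: B1–B2, B1–B3, B2–B4, B2–B5, B2–B6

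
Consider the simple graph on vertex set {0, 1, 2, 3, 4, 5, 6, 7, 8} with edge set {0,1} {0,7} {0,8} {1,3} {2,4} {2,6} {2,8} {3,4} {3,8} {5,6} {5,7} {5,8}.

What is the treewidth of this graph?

3

A width-3 tree decomposition is:
Bags: B1 = {2, 4, 5, 6}  B2 = {2, 4, 5, 8}  B3 = {3, 4, 5, 8}  B4 = {3, 5, 7, 8}  B5 = {0, 3, 7, 8}  B6 = {0, 1, 3, 7}
Tree: B1–B2, B2–B3, B3–B4, B4–B5, B5–B6
The largest bag has 4 vertices, giving width 3; this decomposition certifies tw(G) ≤ 3. For the lower bound: the 4 vertex sets {2,4,6}, {5}, {8}, {0,1,3,7} are disjoint, each induces a connected subgraph, and every pair is joined by at least one edge of G. Contracting each set to a single vertex therefore yields K_{4} as a minor, and since treewidth is minor-monotone, tw(G) ≥ tw(K_{4}) = 3. Therefore the treewidth is 3.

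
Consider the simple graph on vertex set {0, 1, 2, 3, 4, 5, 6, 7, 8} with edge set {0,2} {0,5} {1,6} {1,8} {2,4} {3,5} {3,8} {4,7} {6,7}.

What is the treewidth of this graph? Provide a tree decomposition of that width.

Each bag holds 3 vertices, so the decomposition has width 2, which upper-bounds the treewidth. Since 1–8–3–5–0–2–4–7–6–1 is a cycle in G, G is not acyclic. Forests are exactly the graphs of treewidth ≤ 1, so tw(G) ≥ 2. Combining the bounds, tw(G) = 2.

Treewidth 2.
Bags: B1 = {1, 3, 8}  B2 = {1, 3, 5}  B3 = {0, 1, 5}  B4 = {0, 1, 2}  B5 = {1, 2, 4}  B6 = {1, 4, 7}  B7 = {1, 6, 7}
Tree: B1–B2, B2–B3, B3–B4, B4–B5, B5–B6, B6–B7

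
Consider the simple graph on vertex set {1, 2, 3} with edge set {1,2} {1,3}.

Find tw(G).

A width-1 tree decomposition is:
Bags: B1 = {1, 3}  B2 = {1, 2}
Tree: B1–B2
Every bag has size at most 2, so the width is 2 − 1 = 1 and tw(G) ≤ 1. Any graph with an edge has treewidth ≥ 1, and G has the edge 1–3. The upper and lower bounds meet at 1, so that is the treewidth.

1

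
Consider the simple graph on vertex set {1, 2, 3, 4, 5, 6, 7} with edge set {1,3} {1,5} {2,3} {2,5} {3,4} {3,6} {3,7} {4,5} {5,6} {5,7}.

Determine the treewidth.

2

A width-2 tree decomposition is:
Bags: B1 = {3, 4, 5}  B2 = {1, 3, 5}  B3 = {2, 3, 5}  B4 = {3, 5, 6}  B5 = {3, 5, 7}
Tree: B1–B2, B2–B3, B3–B4, B4–B5
The largest bag has 3 vertices, giving width 2; this decomposition certifies tw(G) ≤ 2. The edges 5–4–3–1–5 form a cycle, so G is not a tree and its treewidth is at least 2. Hence tw(G) = 2 exactly.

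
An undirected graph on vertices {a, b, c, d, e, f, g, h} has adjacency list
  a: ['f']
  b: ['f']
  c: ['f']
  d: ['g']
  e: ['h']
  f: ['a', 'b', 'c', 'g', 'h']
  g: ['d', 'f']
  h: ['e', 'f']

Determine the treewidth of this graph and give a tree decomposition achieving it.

Treewidth 1.
Bags: B1 = {f, g}  B2 = {f, h}  B3 = {e, h}  B4 = {b, f}  B5 = {d, g}  B6 = {a, f}  B7 = {c, f}
Tree: B1–B2, B2–B3, B1–B4, B1–B5, B2–B6, B1–B7

Each bag holds 2 vertices, so the decomposition has width 1, which upper-bounds the treewidth. Any graph with an edge has treewidth ≥ 1, and G has the edge f–g. Combining the bounds, tw(G) = 1.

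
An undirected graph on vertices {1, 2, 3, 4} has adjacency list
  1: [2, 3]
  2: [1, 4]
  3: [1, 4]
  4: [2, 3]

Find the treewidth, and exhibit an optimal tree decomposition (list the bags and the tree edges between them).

Every bag has size at most 3, so the width is 3 − 1 = 2 and tw(G) ≤ 2. For the lower bound, G contains the cycle 1–2–4–3–1, so G is not a forest; only forests have treewidth ≤ 1, hence tw(G) ≥ 2. Hence tw(G) = 2 exactly.

Treewidth 2.
Bags: B1 = {1, 2, 4}  B2 = {1, 3, 4}
Tree: B1–B2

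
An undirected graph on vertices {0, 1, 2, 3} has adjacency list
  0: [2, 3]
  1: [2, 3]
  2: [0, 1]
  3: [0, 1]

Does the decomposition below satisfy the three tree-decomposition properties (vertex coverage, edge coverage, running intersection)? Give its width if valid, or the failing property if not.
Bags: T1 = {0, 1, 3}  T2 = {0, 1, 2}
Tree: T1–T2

Yes; width 2.

Vertex coverage: the bags together contain {0, 1, 2, 3}, the full vertex set. Edge coverage: each edge of G has both endpoints in at least one bag. Running intersection: for every vertex, the bags containing it form a connected subtree. All three properties hold, so this is a valid tree decomposition of width max|bag| − 1 = 2, and hence tw(G) ≤ 2.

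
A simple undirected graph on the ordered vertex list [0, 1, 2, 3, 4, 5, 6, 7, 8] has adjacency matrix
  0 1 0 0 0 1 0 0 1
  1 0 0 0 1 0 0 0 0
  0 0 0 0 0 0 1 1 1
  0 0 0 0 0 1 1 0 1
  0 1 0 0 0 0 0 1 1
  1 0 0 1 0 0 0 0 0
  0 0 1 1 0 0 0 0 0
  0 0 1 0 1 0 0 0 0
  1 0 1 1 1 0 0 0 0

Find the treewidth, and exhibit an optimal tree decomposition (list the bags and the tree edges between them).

Each bag holds 4 vertices, so the decomposition has width 3, which upper-bounds the treewidth. For the lower bound: the 4 vertex sets {1,4,7}, {0}, {8}, {2,3,5,6} are disjoint, each induces a connected subgraph, and every pair is joined by at least one edge of G. Contracting each set to a single vertex therefore yields K_{4} as a minor, and since treewidth is minor-monotone, tw(G) ≥ tw(K_{4}) = 3. The upper and lower bounds meet at 3, so that is the treewidth.

Treewidth 3.
One such decomposition:
Bags: B1 = {0, 1, 4, 7}  B2 = {0, 4, 7, 8}  B3 = {0, 2, 7, 8}  B4 = {0, 2, 5, 8}  B5 = {2, 3, 5, 8}  B6 = {2, 3, 5, 6}
Tree: B1–B2, B2–B3, B3–B4, B4–B5, B5–B6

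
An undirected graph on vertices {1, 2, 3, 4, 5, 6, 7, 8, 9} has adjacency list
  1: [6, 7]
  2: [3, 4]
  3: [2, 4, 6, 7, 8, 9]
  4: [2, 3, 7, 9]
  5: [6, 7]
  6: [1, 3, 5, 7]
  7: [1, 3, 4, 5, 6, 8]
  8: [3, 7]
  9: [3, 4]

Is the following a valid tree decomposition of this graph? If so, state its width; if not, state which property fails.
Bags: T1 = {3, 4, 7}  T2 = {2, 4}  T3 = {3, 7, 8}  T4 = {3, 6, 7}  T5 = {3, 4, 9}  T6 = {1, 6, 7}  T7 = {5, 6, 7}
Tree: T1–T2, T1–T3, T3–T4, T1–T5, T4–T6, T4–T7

No — edge (3,2) lies in no bag.

A tree decomposition must satisfy three properties: every vertex lies in some bag; for every edge, both endpoints lie together in some bag; and for every vertex, the bags containing it form a connected subtree. Here edge (3,2) lies in no bag, so the decomposition is invalid.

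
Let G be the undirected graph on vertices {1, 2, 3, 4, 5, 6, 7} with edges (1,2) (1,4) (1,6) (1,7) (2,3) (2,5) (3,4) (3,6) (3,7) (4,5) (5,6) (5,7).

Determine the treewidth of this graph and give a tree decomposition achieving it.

The largest bag has 4 vertices, giving width 3; this decomposition certifies tw(G) ≤ 3. For the lower bound: the 4 vertex sets {3,7}, {4,5}, {1}, {2} are disjoint, each induces a connected subgraph, and every pair is joined by at least one edge of G. Contracting each set to a single vertex therefore yields K_{4} as a minor, and since treewidth is minor-monotone, tw(G) ≥ tw(K_{4}) = 3. Hence tw(G) = 3 exactly.

Treewidth 3.
Bags: B1 = {1, 3, 5, 7}  B2 = {1, 3, 4, 5}  B3 = {1, 2, 3, 5}  B4 = {1, 3, 5, 6}
Tree: B1–B2, B2–B3, B3–B4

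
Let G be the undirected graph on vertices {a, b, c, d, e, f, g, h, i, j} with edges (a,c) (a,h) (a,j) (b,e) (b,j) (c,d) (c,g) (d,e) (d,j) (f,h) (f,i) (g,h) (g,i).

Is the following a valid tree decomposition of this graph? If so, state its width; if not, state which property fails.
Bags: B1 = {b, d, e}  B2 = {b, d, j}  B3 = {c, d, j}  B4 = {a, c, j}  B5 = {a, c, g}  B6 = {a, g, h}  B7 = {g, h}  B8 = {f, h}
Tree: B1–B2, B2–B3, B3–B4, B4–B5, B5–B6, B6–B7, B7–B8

No — vertex i appears in no bag.

A tree decomposition must satisfy three properties: every vertex lies in some bag; for every edge, both endpoints lie together in some bag; and for every vertex, the bags containing it form a connected subtree. Here vertex i appears in no bag, so the decomposition is invalid.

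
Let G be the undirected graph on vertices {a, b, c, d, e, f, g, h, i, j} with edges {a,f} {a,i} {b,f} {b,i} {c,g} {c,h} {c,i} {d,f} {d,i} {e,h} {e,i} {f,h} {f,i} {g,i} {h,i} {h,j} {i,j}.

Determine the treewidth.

2

A width-2 tree decomposition is:
Bags: B1 = {f, h, i}  B2 = {c, h, i}  B3 = {b, f, i}  B4 = {a, f, i}  B5 = {h, i, j}  B6 = {d, f, i}  B7 = {e, h, i}  B8 = {c, g, i}
Tree: B1–B2, B1–B3, B3–B4, B2–B5, B1–B6, B5–B7, B2–B8
Each bag holds 3 vertices, so the decomposition has width 2, which upper-bounds the treewidth. Conversely, {d, f, i} is a clique of size 3, and the vertices of any clique must share a bag in every tree decomposition; so some bag has ≥ 3 vertices and tw(G) ≥ 2. Hence tw(G) = 2 exactly.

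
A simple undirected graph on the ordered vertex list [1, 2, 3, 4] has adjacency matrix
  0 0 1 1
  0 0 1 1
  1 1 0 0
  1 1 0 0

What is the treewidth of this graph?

A width-2 tree decomposition is:
Bags: B1 = {1, 2, 3}  B2 = {1, 2, 4}
Tree: B1–B2
Each bag holds 3 vertices, so the decomposition has width 2, which upper-bounds the treewidth. Since 2–3–1–4–2 is a cycle in G, G is not acyclic. Forests are exactly the graphs of treewidth ≤ 1, so tw(G) ≥ 2. The upper and lower bounds meet at 2, so that is the treewidth.

2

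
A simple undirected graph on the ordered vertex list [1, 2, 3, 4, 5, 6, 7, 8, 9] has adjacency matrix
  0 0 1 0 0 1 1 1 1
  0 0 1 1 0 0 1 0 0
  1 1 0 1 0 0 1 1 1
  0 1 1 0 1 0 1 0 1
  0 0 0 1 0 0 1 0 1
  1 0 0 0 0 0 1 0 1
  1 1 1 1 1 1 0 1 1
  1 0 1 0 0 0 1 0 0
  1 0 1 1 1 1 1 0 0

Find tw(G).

3

A width-3 tree decomposition is:
Bags: B1 = {2, 3, 4, 7}  B2 = {3, 4, 7, 9}  B3 = {1, 3, 7, 9}  B4 = {1, 3, 7, 8}  B5 = {1, 6, 7, 9}  B6 = {4, 5, 7, 9}
Tree: B1–B2, B2–B3, B3–B4, B3–B5, B2–B6
The largest bag has 4 vertices, giving width 3; this decomposition certifies tw(G) ≤ 3. On the other hand G contains the 4-clique {1, 3, 7, 8}. A clique must lie in a single bag of any decomposition, so no decomposition can have width below 3. Combining the bounds, tw(G) = 3.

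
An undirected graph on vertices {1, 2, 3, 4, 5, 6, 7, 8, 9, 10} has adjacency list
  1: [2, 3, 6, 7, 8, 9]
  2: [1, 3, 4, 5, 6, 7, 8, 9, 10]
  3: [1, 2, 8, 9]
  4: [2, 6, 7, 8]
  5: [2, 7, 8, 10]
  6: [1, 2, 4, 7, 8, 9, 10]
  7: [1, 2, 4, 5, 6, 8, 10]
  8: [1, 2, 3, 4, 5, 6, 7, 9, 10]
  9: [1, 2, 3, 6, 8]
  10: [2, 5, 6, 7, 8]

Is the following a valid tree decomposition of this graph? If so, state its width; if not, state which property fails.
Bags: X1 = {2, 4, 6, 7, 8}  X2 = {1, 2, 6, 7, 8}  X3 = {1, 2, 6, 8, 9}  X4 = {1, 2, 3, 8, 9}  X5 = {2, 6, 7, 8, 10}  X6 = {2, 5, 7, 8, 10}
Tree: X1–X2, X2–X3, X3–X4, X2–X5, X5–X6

Yes; width 4.

Checking the three conditions: (i) the bags cover all of {1, 2, 3, 4, 5, 6, 7, 8, 9, 10}; (ii) for each edge, some bag contains both endpoints; (iii) the bags containing any fixed vertex form a subtree. All hold, so the decomposition is valid with width 5 − 1 = 4.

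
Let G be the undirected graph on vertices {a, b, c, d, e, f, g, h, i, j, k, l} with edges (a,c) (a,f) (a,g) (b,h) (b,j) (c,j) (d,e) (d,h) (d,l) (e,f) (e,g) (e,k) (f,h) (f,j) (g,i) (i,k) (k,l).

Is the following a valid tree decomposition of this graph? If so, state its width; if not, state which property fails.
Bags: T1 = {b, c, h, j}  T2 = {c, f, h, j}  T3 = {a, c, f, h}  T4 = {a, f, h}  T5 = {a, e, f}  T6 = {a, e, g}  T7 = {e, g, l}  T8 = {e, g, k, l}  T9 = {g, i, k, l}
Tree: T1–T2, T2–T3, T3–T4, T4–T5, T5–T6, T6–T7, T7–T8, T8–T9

A tree decomposition must satisfy three properties: every vertex lies in some bag; for every edge, both endpoints lie together in some bag; and for every vertex, the bags containing it form a connected subtree. Here vertex d appears in no bag, so the decomposition is invalid.

No — vertex d appears in no bag.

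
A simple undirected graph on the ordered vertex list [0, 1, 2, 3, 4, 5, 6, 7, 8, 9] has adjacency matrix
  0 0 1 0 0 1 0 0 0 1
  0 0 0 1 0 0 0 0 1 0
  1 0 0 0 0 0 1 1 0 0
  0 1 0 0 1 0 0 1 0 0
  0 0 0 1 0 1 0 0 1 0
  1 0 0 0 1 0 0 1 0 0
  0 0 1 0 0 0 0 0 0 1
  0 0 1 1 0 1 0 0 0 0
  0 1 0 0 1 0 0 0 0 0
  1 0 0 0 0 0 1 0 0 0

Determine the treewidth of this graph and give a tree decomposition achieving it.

Each bag holds 3 vertices, so the decomposition has width 2, which upper-bounds the treewidth. For the lower bound, G contains the cycle 9–6–2–0–9, so G is not a forest; only forests have treewidth ≤ 1, hence tw(G) ≥ 2. Hence tw(G) = 2 exactly.

Treewidth 2.
One optimal decomposition is:
Bags: B1 = {0, 6, 9}  B2 = {0, 2, 6}  B3 = {0, 2, 5}  B4 = {2, 5, 7}  B5 = {4, 5, 7}  B6 = {3, 4, 7}  B7 = {3, 4, 8}  B8 = {1, 3, 8}
Tree: B1–B2, B2–B3, B3–B4, B4–B5, B5–B6, B6–B7, B7–B8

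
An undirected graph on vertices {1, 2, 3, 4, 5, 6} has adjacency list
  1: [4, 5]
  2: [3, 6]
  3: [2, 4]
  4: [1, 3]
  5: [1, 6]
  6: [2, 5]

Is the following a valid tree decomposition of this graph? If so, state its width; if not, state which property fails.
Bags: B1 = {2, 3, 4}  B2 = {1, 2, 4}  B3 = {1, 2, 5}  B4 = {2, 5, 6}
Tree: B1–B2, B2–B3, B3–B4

Checking the three conditions: (i) the bags cover all of {1, 2, 3, 4, 5, 6}; (ii) for each edge, some bag contains both endpoints; (iii) the bags containing any fixed vertex form a subtree. All hold, so the decomposition is valid with width 3 − 1 = 2.

Yes; width 2.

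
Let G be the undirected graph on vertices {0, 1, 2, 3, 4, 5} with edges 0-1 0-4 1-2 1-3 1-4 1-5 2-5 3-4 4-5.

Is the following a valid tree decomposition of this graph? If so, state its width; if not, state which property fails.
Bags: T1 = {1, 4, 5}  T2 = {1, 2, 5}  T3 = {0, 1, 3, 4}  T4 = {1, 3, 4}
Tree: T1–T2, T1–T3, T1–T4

No — bags containing vertex 3 are not connected in the tree.

A tree decomposition must satisfy three properties: every vertex lies in some bag; for every edge, both endpoints lie together in some bag; and for every vertex, the bags containing it form a connected subtree. Here bags containing vertex 3 are not connected in the tree, so the decomposition is invalid.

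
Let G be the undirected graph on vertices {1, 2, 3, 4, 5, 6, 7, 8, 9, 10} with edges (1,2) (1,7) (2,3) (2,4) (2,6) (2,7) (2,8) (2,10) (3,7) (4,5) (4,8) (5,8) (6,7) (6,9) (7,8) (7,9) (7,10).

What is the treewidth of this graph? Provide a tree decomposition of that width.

Treewidth 2.
One optimal decomposition is:
Bags: B1 = {2, 7, 10}  B2 = {1, 2, 7}  B3 = {2, 7, 8}  B4 = {2, 4, 8}  B5 = {2, 6, 7}  B6 = {6, 7, 9}  B7 = {4, 5, 8}  B8 = {2, 3, 7}
Tree: B1–B2, B2–B3, B3–B4, B3–B5, B5–B6, B4–B7, B3–B8

Each bag holds 3 vertices, so the decomposition has width 2, which upper-bounds the treewidth. On the other hand G contains the 3-clique {6, 7, 9}. A clique must lie in a single bag of any decomposition, so no decomposition can have width below 2. Therefore the treewidth is 2.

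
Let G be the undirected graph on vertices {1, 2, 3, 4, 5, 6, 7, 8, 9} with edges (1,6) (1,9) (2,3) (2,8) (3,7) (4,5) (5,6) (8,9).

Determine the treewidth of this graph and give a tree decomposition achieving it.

Every bag has size at most 2, so the width is 2 − 1 = 1 and tw(G) ≤ 1. G has an edge, so its treewidth is at least 1. Therefore the treewidth is 1.

Treewidth 1.
Bags: B1 = {3, 7}  B2 = {2, 3}  B3 = {2, 8}  B4 = {8, 9}  B5 = {1, 9}  B6 = {1, 6}  B7 = {5, 6}  B8 = {4, 5}
Tree: B1–B2, B2–B3, B3–B4, B4–B5, B5–B6, B6–B7, B7–B8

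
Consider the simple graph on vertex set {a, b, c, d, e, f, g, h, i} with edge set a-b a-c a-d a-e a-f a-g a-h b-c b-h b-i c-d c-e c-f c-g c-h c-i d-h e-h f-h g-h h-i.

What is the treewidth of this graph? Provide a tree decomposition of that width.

Treewidth 3.
Bags: B1 = {a, b, c, h}  B2 = {a, c, f, h}  B3 = {b, c, h, i}  B4 = {a, c, e, h}  B5 = {a, c, g, h}  B6 = {a, c, d, h}
Tree: B1–B2, B1–B3, B1–B4, B1–B5, B2–B6

Every bag has size at most 4, so the width is 4 − 1 = 3 and tw(G) ≤ 3. On the other hand G contains the 4-clique {a, c, d, h}. A clique must lie in a single bag of any decomposition, so no decomposition can have width below 3. The upper and lower bounds meet at 3, so that is the treewidth.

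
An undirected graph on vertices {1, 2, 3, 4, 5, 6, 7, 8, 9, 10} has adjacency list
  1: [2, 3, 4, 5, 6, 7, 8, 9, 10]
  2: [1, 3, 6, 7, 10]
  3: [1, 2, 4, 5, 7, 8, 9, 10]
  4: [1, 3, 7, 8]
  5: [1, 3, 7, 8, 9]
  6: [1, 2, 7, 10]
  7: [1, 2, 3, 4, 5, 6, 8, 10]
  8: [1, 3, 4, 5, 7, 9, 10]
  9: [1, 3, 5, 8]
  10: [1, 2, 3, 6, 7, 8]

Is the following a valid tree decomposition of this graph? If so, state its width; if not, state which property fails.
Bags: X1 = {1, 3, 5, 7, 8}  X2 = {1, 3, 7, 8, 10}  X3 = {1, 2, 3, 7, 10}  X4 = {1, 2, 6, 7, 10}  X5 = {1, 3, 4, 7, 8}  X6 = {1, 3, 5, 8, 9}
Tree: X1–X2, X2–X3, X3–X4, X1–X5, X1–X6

Checking the three conditions: (i) the bags cover all of {1, 2, 3, 4, 5, 6, 7, 8, 9, 10}; (ii) for each edge, some bag contains both endpoints; (iii) the bags containing any fixed vertex form a subtree. All hold, so the decomposition is valid with width 5 − 1 = 4.

Yes; width 4.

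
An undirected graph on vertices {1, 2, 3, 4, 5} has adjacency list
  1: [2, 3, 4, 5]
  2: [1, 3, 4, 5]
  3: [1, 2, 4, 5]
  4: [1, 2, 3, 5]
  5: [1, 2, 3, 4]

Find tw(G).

4

A width-4 tree decomposition is:
Bags: B1 = {1, 2, 3, 4, 5}
Tree: (single bag)
A single bag containing all 5 vertices is trivially a valid decomposition of width 4. For the lower bound, the 5 vertices {1, 2, 3, 4, 5} are pairwise adjacent, and any tree decomposition puts a clique entirely inside one bag — forcing width ≥ 4. Therefore the treewidth is 4.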